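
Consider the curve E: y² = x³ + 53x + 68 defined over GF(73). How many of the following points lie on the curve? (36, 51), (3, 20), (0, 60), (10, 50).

1

(36, 51): 51² ≡ 46, rhs ≡ 14 → off.
(3, 20): 20² ≡ 35, rhs ≡ 35 → on.
(0, 60): 60² ≡ 23, rhs ≡ 68 → off.
(10, 50): 50² ≡ 18, rhs ≡ 65 → off.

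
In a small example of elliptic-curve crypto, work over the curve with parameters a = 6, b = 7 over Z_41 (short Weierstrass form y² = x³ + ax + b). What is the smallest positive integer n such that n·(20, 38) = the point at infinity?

2P: tangent at (20, 38): λ = (3·20² + 6)/(2·38) ≡ 17/35. 35⁻¹ ≡ 34 (mod 41) since 35·34 = 1190 ≡ 1, so λ ≡ 17·34 ≡ 4.
  x = λ² - 20 - 20 = 16 - 40 ≡ 17; y = λ·(20 - 17) - 38 ≡ 15. → (17, 15)
3P: (17, 15) + (20, 38). λ = (38 - 15)/(20 - 17) ≡ 23/3 mod 41. 3⁻¹ ≡ 14 (mod 41), so λ ≡ 35.
  x = λ² - 17 - 20 = 1225 - 37 ≡ 40; y = λ·(17 - 40) - 15 ≡ 0. → (40, 0)
4P: (40, 0) + (20, 38). λ = (38 - 0)/(20 - 40) ≡ 38/21 mod 41. 21⁻¹ ≡ 2 (mod 41) since 21·2 = 42 ≡ 1, so λ ≡ 35.
  x = λ² - 40 - 20 = 1225 - 60 ≡ 17; y = λ·(40 - 17) - 0 ≡ 26. → (17, 26)
5P: (17, 26) + (20, 38). λ = (38 - 26)/(20 - 17) ≡ 12/3 mod 41. 3⁻¹ ≡ 14 (mod 41), so λ ≡ 4.
  x = λ² - 17 - 20 = 16 - 37 ≡ 20; y = λ·(17 - 20) - 26 ≡ 3. → (20, 3)
6P: (20, 3) + (20, 38): same x and y₁ ≡ -y₂, so the sum is the point at infinity.
6P = the point at infinity, so the order is 6.

6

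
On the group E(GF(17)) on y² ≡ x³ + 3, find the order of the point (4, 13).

2P: tangent at (4, 13): λ = (3·4² + 0)/(2·13) ≡ 14/9. 9⁻¹ ≡ 2 (mod 17), so λ ≡ 14·2 ≡ 11.
  x = λ² - 4 - 4 = 121 - 8 ≡ 11; y = λ·(4 - 11) - 13 ≡ 12. → (11, 12)
3P: (11, 12) + (4, 13). λ = (13 - 12)/(4 - 11) ≡ 1/10 mod 17. 10⁻¹ ≡ 12 (mod 17) since 10·12 = 120 ≡ 1, so λ ≡ 12.
  x = λ² - 11 - 4 = 144 - 15 ≡ 10; y = λ·(11 - 10) - 12 ≡ 0. → (10, 0)
4P: (10, 0) + (4, 13). λ = (13 - 0)/(4 - 10) ≡ 13/11 mod 17. 11⁻¹ ≡ 14 (mod 17), so λ ≡ 12.
  x = λ² - 10 - 4 = 144 - 14 ≡ 11; y = λ·(10 - 11) - 0 ≡ 5. → (11, 5)
5P: (11, 5) + (4, 13). λ = (13 - 5)/(4 - 11) ≡ 8/10 mod 17. 10⁻¹ ≡ 12 (mod 17), so λ ≡ 11.
  x = λ² - 11 - 4 = 121 - 15 ≡ 4; y = λ·(11 - 4) - 5 ≡ 4. → (4, 4)
6P: (4, 4) + (4, 13): same x and y₁ ≡ -y₂, so the sum is ∞.
6P = ∞, so the order is 6.

6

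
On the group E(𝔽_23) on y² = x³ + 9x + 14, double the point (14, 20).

(11, 15)

tangent at (14, 20): λ = (3·14² + 9)/(2·20) ≡ 22/17. 17⁻¹ ≡ 19 (mod 23), so λ ≡ 22·19 ≡ 4.
  x = λ² - 14 - 14 = 16 - 28 ≡ 11; y = λ·(14 - 11) - 20 ≡ 15. → (11, 15)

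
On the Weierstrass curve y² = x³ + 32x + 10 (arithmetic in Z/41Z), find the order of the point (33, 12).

2P: tangent at (33, 12): λ = (3·33² + 32)/(2·12) ≡ 19/24. 24⁻¹ ≡ 12 (mod 41) since 24·12 = 288 ≡ 1, so λ ≡ 19·12 ≡ 23.
  x = λ² - 33 - 33 = 529 - 66 ≡ 12; y = λ·(33 - 12) - 12 ≡ 20. → (12, 20)
3P: (12, 20) + (33, 12). λ = (12 - 20)/(33 - 12) ≡ 33/21 mod 41. 21⁻¹ ≡ 2 (mod 41), so λ ≡ 25.
  x = λ² - 12 - 33 = 625 - 45 ≡ 6; y = λ·(12 - 6) - 20 ≡ 7. → (6, 7)
4P: (6, 7) + (33, 12). λ = (12 - 7)/(33 - 6) ≡ 5/27 mod 41. 27⁻¹ ≡ 38 (mod 41), so λ ≡ 26.
  x = λ² - 6 - 33 = 676 - 39 ≡ 22; y = λ·(6 - 22) - 7 ≡ 28. → (22, 28)
5P: (22, 28) + (33, 12). λ = (12 - 28)/(33 - 22) ≡ 25/11 mod 41. 11⁻¹ ≡ 15 (mod 41), so λ ≡ 6.
  x = λ² - 22 - 33 = 36 - 55 ≡ 22; y = λ·(22 - 22) - 28 ≡ 13. → (22, 13)
6P: (22, 13) + (33, 12). λ = (12 - 13)/(33 - 22) ≡ 40/11 mod 41. 11⁻¹ ≡ 15 (mod 41), so λ ≡ 26.
  x = λ² - 22 - 33 = 676 - 55 ≡ 6; y = λ·(22 - 6) - 13 ≡ 34. → (6, 34)
7P: (6, 34) + (33, 12). λ = (12 - 34)/(33 - 6) ≡ 19/27 mod 41. 27⁻¹ ≡ 38 (mod 41) since 27·38 = 1026 ≡ 1, so λ ≡ 25.
  x = λ² - 6 - 33 = 625 - 39 ≡ 12; y = λ·(6 - 12) - 34 ≡ 21. → (12, 21)
8P: (12, 21) + (33, 12). λ = (12 - 21)/(33 - 12) ≡ 32/21 mod 41. 21⁻¹ ≡ 2 (mod 41), so λ ≡ 23.
  x = λ² - 12 - 33 = 529 - 45 ≡ 33; y = λ·(12 - 33) - 21 ≡ 29. → (33, 29)
9P: (33, 29) + (33, 12): same x and y₁ ≡ -y₂, so the sum is O.
9P = O, so the order is 9.

9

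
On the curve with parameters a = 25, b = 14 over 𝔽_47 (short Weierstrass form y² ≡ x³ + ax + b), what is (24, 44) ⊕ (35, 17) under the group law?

(24, 44) + (35, 17). λ = (17 - 44)/(35 - 24) ≡ 20/11 mod 47. 11⁻¹ ≡ 30 (mod 47), so λ ≡ 36.
  x = λ² - 24 - 35 = 1296 - 59 ≡ 15; y = λ·(24 - 15) - 44 ≡ 45. → (15, 45)

(15, 45)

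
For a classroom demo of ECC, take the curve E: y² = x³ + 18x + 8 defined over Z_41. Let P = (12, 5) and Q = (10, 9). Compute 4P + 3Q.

First 4P:
Repeated addition: build up to 4P.
2P: tangent at (12, 5): λ = (3·12² + 18)/(2·5) ≡ 40/10. 10⁻¹ ≡ 37 (mod 41), so λ ≡ 40·37 ≡ 4.
  x = λ² - 12 - 12 = 16 - 24 ≡ 33; y = λ·(12 - 33) - 5 ≡ 34. → (33, 34)
3P: (33, 34) + (12, 5). λ = (5 - 34)/(12 - 33) ≡ 12/20 mod 41. 20⁻¹ ≡ 39 (mod 41), so λ ≡ 17.
  x = λ² - 33 - 12 = 289 - 45 ≡ 39; y = λ·(33 - 39) - 34 ≡ 28. → (39, 28)
4P: (39, 28) + (12, 5). λ = (5 - 28)/(12 - 39) ≡ 18/14 mod 41. 14⁻¹ ≡ 3 (mod 41) since 14·3 = 42 ≡ 1, so λ ≡ 13.
  x = λ² - 39 - 12 = 169 - 51 ≡ 36; y = λ·(39 - 36) - 28 ≡ 11. → (36, 11)
4P = (36, 11).
Next 3Q:
Repeated addition: build up to 3Q.
2Q: tangent at (10, 9): λ = (3·10² + 18)/(2·9) ≡ 31/18. 18⁻¹ ≡ 16 (mod 41) since 18·16 = 288 ≡ 1, so λ ≡ 31·16 ≡ 4.
  x = λ² - 10 - 10 = 16 - 20 ≡ 37; y = λ·(10 - 37) - 9 ≡ 6. → (37, 6)
3Q: (37, 6) + (10, 9). λ = (9 - 6)/(10 - 37) ≡ 3/14 mod 41. 14⁻¹ ≡ 3 (mod 41) since 14·3 = 42 ≡ 1, so λ ≡ 9.
  x = λ² - 37 - 10 = 81 - 47 ≡ 34; y = λ·(37 - 34) - 6 ≡ 21. → (34, 21)
3Q = (34, 21).
Finally 4P + 3Q:
(36, 11) + (34, 21). λ = (21 - 11)/(34 - 36) ≡ 10/39 mod 41. 39⁻¹ ≡ 20 (mod 41), so λ ≡ 36.
  x = λ² - 36 - 34 = 1296 - 70 ≡ 37; y = λ·(36 - 37) - 11 ≡ 35. → (37, 35)

(37, 35)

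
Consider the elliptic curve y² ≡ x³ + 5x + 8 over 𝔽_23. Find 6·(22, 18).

(10, 0)

Write Q = (22, 18).
Repeated addition: build up to 6Q.
2Q: tangent at (22, 18): λ = (3·22² + 5)/(2·18) ≡ 8/13. 13⁻¹ ≡ 16 (mod 23), so λ ≡ 8·16 ≡ 13.
  x = λ² - 22 - 22 = 169 - 44 ≡ 10; y = λ·(22 - 10) - 18 ≡ 0. → (10, 0)
3Q: (10, 0) + (22, 18). λ = (18 - 0)/(22 - 10) ≡ 18/12 mod 23. 12⁻¹ ≡ 2 (mod 23), so λ ≡ 13.
  x = λ² - 10 - 22 = 169 - 32 ≡ 22; y = λ·(10 - 22) - 0 ≡ 5. → (22, 5)
4Q: (22, 5) + (22, 18): same x and y₁ ≡ -y₂, so the sum is the point at infinity.
5Q: the point at infinity + (22, 18) = (22, 18) (identity).
6Q: tangent at (22, 18): λ = (3·22² + 5)/(2·18) ≡ 8/13. 13⁻¹ ≡ 16 (mod 23), so λ ≡ 8·16 ≡ 13.
  x = λ² - 22 - 22 = 169 - 44 ≡ 10; y = λ·(22 - 10) - 18 ≡ 0. → (10, 0)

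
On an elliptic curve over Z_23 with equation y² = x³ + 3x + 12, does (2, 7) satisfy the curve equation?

y² = 7² ≡ 3; x³ + 3x + 12 = 26 ≡ 3 (mod 23). 3 = 3.

yes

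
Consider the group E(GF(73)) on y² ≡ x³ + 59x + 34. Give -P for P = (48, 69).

-(48, 69) = (48, -69 mod 73) = (48, 4).

(48, 4)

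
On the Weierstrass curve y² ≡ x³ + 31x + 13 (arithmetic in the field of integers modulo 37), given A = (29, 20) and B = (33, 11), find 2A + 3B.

First 2A:
Repeated addition: build up to 2A.
2A: tangent at (29, 20): λ = (3·29² + 31)/(2·20) ≡ 1/3. 3⁻¹ ≡ 25 (mod 37), so λ ≡ 1·25 ≡ 25.
  x = λ² - 29 - 29 = 625 - 58 ≡ 12; y = λ·(29 - 12) - 20 ≡ 35. → (12, 35)
2A = (12, 35).
Next 3B:
Repeated addition: build up to 3B.
2B: tangent at (33, 11): λ = (3·33² + 31)/(2·11) ≡ 5/22. 22⁻¹ ≡ 32 (mod 37) since 22·32 = 704 ≡ 1, so λ ≡ 5·32 ≡ 12.
  x = λ² - 33 - 33 = 144 - 66 ≡ 4; y = λ·(33 - 4) - 11 ≡ 4. → (4, 4)
3B: (4, 4) + (33, 11). λ = (11 - 4)/(33 - 4) ≡ 7/29 mod 37. 29⁻¹ ≡ 23 (mod 37), so λ ≡ 13.
  x = λ² - 4 - 33 = 169 - 37 ≡ 21; y = λ·(4 - 21) - 4 ≡ 34. → (21, 34)
3B = (21, 34).
Finally 2A + 3B:
(12, 35) + (21, 34). λ = (34 - 35)/(21 - 12) ≡ 36/9 mod 37. 9⁻¹ ≡ 33 (mod 37), so λ ≡ 4.
  x = λ² - 12 - 21 = 16 - 33 ≡ 20; y = λ·(12 - 20) - 35 ≡ 7. → (20, 7)

(20, 7)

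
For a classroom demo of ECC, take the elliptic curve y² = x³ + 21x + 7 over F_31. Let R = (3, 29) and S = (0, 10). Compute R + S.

(13, 11)

(3, 29) + (0, 10). λ = (10 - 29)/(0 - 3) ≡ 12/28 mod 31. 28⁻¹ ≡ 10 (mod 31), so λ ≡ 27.
  x = λ² - 3 - 0 = 729 - 3 ≡ 13; y = λ·(3 - 13) - 29 ≡ 11. → (13, 11)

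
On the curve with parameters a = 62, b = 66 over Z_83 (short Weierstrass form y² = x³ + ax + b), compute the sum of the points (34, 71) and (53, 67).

(34, 71) + (53, 67). λ = (67 - 71)/(53 - 34) ≡ 79/19 mod 83. 19⁻¹ ≡ 35 (mod 83), so λ ≡ 26.
  x = λ² - 34 - 53 = 676 - 87 ≡ 8; y = λ·(34 - 8) - 71 ≡ 24. → (8, 24)

(8, 24)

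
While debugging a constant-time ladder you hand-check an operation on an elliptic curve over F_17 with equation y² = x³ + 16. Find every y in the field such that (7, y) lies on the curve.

6, 11

x³ + 0x + 16 = 359 ≡ 2 (mod 17).
Square roots of 2 mod 17: 6 and 11 (since 6² = 36 ≡ 2).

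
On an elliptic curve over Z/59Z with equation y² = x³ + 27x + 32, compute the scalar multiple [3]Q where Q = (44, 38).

(26, 43)

Repeated addition: build up to 3Q.
2Q: tangent at (44, 38): λ = (3·44² + 27)/(2·38) ≡ 53/17. 17⁻¹ ≡ 7 (mod 59), so λ ≡ 53·7 ≡ 17.
  x = λ² - 44 - 44 = 289 - 88 ≡ 24; y = λ·(44 - 24) - 38 ≡ 7. → (24, 7)
3Q: (24, 7) + (44, 38). λ = (38 - 7)/(44 - 24) ≡ 31/20 mod 59. 20⁻¹ ≡ 3 (mod 59) since 20·3 = 60 ≡ 1, so λ ≡ 34.
  x = λ² - 24 - 44 = 1156 - 68 ≡ 26; y = λ·(24 - 26) - 7 ≡ 43. → (26, 43)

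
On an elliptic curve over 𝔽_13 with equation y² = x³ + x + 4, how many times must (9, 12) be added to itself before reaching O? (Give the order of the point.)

7

2P: tangent at (9, 12): λ = (3·9² + 1)/(2·12) ≡ 10/11. 11⁻¹ ≡ 6 (mod 13) since 11·6 = 66 ≡ 1, so λ ≡ 10·6 ≡ 8.
  x = λ² - 9 - 9 = 64 - 18 ≡ 7; y = λ·(9 - 7) - 12 ≡ 4. → (7, 4)
3P: (7, 4) + (9, 12). λ = (12 - 4)/(9 - 7) ≡ 8/2 mod 13. 2⁻¹ ≡ 7 (mod 13) since 2·7 = 14 ≡ 1, so λ ≡ 4.
  x = λ² - 7 - 9 = 16 - 16 ≡ 0; y = λ·(7 - 0) - 4 ≡ 11. → (0, 11)
4P: (0, 11) + (9, 12). λ = (12 - 11)/(9 - 0) ≡ 1/9 mod 13. 9⁻¹ ≡ 3 (mod 13), so λ ≡ 3.
  x = λ² - 0 - 9 = 9 - 9 ≡ 0; y = λ·(0 - 0) - 11 ≡ 2. → (0, 2)
5P: (0, 2) + (9, 12). λ = (12 - 2)/(9 - 0) ≡ 10/9 mod 13. 9⁻¹ ≡ 3 (mod 13) since 9·3 = 27 ≡ 1, so λ ≡ 4.
  x = λ² - 0 - 9 = 16 - 9 ≡ 7; y = λ·(0 - 7) - 2 ≡ 9. → (7, 9)
6P: (7, 9) + (9, 12). λ = (12 - 9)/(9 - 7) ≡ 3/2 mod 13. 2⁻¹ ≡ 7 (mod 13), so λ ≡ 8.
  x = λ² - 7 - 9 = 64 - 16 ≡ 9; y = λ·(7 - 9) - 9 ≡ 1. → (9, 1)
7P: (9, 1) + (9, 12): same x and y₁ ≡ -y₂, so the sum is O.
7P = O, so the order is 7.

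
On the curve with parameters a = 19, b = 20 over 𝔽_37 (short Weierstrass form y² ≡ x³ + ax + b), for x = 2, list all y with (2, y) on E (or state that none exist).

x³ + 19x + 20 = 66 ≡ 29 (mod 37).
29 is a non-residue mod 37; no y exists.

none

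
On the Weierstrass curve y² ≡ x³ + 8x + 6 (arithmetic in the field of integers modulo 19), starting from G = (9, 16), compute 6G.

Double-and-add on 6 = (110)₂. Start with G = (9, 16) for the leading 1-bit.
double: tangent at (9, 16): λ = (3·9² + 8)/(2·16) ≡ 4/13. 13⁻¹ ≡ 3 (mod 19), so λ ≡ 4·3 ≡ 12.
  x = λ² - 9 - 9 = 144 - 18 ≡ 12; y = λ·(9 - 12) - 16 ≡ 5. → (12, 5)
add G: (12, 5) + (9, 16). λ = (16 - 5)/(9 - 12) ≡ 11/16 mod 19. 16⁻¹ ≡ 6 (mod 19), so λ ≡ 9.
  x = λ² - 12 - 9 = 81 - 21 ≡ 3; y = λ·(12 - 3) - 5 ≡ 0. → (3, 0)
double: (3, 0) + (3, 0): same x and y₁ ≡ -y₂, so the sum is O.

O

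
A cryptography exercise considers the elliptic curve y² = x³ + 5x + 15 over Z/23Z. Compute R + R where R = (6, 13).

(14, 0)

tangent at (6, 13): λ = (3·6² + 5)/(2·13) ≡ 21/3. 3⁻¹ ≡ 8 (mod 23), so λ ≡ 21·8 ≡ 7.
  x = λ² - 6 - 6 = 49 - 12 ≡ 14; y = λ·(6 - 14) - 13 ≡ 0. → (14, 0)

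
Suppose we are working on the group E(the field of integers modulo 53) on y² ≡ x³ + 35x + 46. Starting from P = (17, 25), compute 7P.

(33, 41)

Repeated addition: build up to 7P.
2P: tangent at (17, 25): λ = (3·17² + 35)/(2·25) ≡ 1/50. 50⁻¹ ≡ 35 (mod 53) since 50·35 = 1750 ≡ 1, so λ ≡ 1·35 ≡ 35.
  x = λ² - 17 - 17 = 1225 - 34 ≡ 25; y = λ·(17 - 25) - 25 ≡ 13. → (25, 13)
3P: (25, 13) + (17, 25). λ = (25 - 13)/(17 - 25) ≡ 12/45 mod 53. 45⁻¹ ≡ 33 (mod 53) since 45·33 = 1485 ≡ 1, so λ ≡ 25.
  x = λ² - 25 - 17 = 625 - 42 ≡ 0; y = λ·(25 - 0) - 13 ≡ 29. → (0, 29)
4P: (0, 29) + (17, 25). λ = (25 - 29)/(17 - 0) ≡ 49/17 mod 53. 17⁻¹ ≡ 25 (mod 53), so λ ≡ 6.
  x = λ² - 0 - 17 = 36 - 17 ≡ 19; y = λ·(0 - 19) - 29 ≡ 16. → (19, 16)
5P: (19, 16) + (17, 25). λ = (25 - 16)/(17 - 19) ≡ 9/51 mod 53. 51⁻¹ ≡ 26 (mod 53) since 51·26 = 1326 ≡ 1, so λ ≡ 22.
  x = λ² - 19 - 17 = 484 - 36 ≡ 24; y = λ·(19 - 24) - 16 ≡ 33. → (24, 33)
6P: (24, 33) + (17, 25). λ = (25 - 33)/(17 - 24) ≡ 45/46 mod 53. 46⁻¹ ≡ 15 (mod 53), so λ ≡ 39.
  x = λ² - 24 - 17 = 1521 - 41 ≡ 49; y = λ·(24 - 49) - 33 ≡ 52. → (49, 52)
7P: (49, 52) + (17, 25). λ = (25 - 52)/(17 - 49) ≡ 26/21 mod 53. 21⁻¹ ≡ 48 (mod 53) since 21·48 = 1008 ≡ 1, so λ ≡ 29.
  x = λ² - 49 - 17 = 841 - 66 ≡ 33; y = λ·(49 - 33) - 52 ≡ 41. → (33, 41)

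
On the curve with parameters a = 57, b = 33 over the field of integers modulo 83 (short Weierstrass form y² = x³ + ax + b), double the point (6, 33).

tangent at (6, 33): λ = (3·6² + 57)/(2·33) ≡ 82/66. 66⁻¹ ≡ 39 (mod 83), so λ ≡ 82·39 ≡ 44.
  x = λ² - 6 - 6 = 1936 - 12 ≡ 15; y = λ·(6 - 15) - 33 ≡ 69. → (15, 69)

(15, 69)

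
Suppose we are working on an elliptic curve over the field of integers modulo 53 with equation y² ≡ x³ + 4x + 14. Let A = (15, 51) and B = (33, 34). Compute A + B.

(15, 51) + (33, 34). λ = (34 - 51)/(33 - 15) ≡ 36/18 mod 53. 18⁻¹ ≡ 3 (mod 53) since 18·3 = 54 ≡ 1, so λ ≡ 2.
  x = λ² - 15 - 33 = 4 - 48 ≡ 9; y = λ·(15 - 9) - 51 ≡ 14. → (9, 14)

(9, 14)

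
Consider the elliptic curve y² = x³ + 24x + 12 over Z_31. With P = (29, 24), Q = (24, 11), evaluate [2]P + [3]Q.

First 2P:
Repeated addition: build up to 2P.
2P: tangent at (29, 24): λ = (3·29² + 24)/(2·24) ≡ 5/17. 17⁻¹ ≡ 11 (mod 31), so λ ≡ 5·11 ≡ 24.
  x = λ² - 29 - 29 = 576 - 58 ≡ 22; y = λ·(29 - 22) - 24 ≡ 20. → (22, 20)
2P = (22, 20).
Next 3Q:
Repeated addition: build up to 3Q.
2Q: tangent at (24, 11): λ = (3·24² + 24)/(2·11) ≡ 16/22. 22⁻¹ ≡ 24 (mod 31), so λ ≡ 16·24 ≡ 12.
  x = λ² - 24 - 24 = 144 - 48 ≡ 3; y = λ·(24 - 3) - 11 ≡ 24. → (3, 24)
3Q: (3, 24) + (24, 11). λ = (11 - 24)/(24 - 3) ≡ 18/21 mod 31. 21⁻¹ ≡ 3 (mod 31), so λ ≡ 23.
  x = λ² - 3 - 24 = 529 - 27 ≡ 6; y = λ·(3 - 6) - 24 ≡ 0. → (6, 0)
3Q = (6, 0).
Finally 2P + 3Q:
(22, 20) + (6, 0). λ = (0 - 20)/(6 - 22) ≡ 11/15 mod 31. 15⁻¹ ≡ 29 (mod 31), so λ ≡ 9.
  x = λ² - 22 - 6 = 81 - 28 ≡ 22; y = λ·(22 - 22) - 20 ≡ 11. → (22, 11)

(22, 11)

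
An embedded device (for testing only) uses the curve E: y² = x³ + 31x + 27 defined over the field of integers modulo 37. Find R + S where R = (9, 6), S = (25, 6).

(3, 31)

(9, 6) + (25, 6). λ = (6 - 6)/(25 - 9) ≡ 0/16 mod 37. 16⁻¹ ≡ 7 (mod 37), so λ ≡ 0.
  x = λ² - 9 - 25 = 0 - 34 ≡ 3; y = λ·(9 - 3) - 6 ≡ 31. → (3, 31)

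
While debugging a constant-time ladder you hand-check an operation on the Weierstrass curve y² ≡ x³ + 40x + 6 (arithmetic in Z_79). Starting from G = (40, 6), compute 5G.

(60, 45)

Repeated addition: build up to 5G.
2G: tangent at (40, 6): λ = (3·40² + 40)/(2·6) ≡ 21/12. 12⁻¹ ≡ 33 (mod 79), so λ ≡ 21·33 ≡ 61.
  x = λ² - 40 - 40 = 3721 - 80 ≡ 7; y = λ·(40 - 7) - 6 ≡ 32. → (7, 32)
3G: (7, 32) + (40, 6). λ = (6 - 32)/(40 - 7) ≡ 53/33 mod 79. 33⁻¹ ≡ 12 (mod 79) since 33·12 = 396 ≡ 1, so λ ≡ 4.
  x = λ² - 7 - 40 = 16 - 47 ≡ 48; y = λ·(7 - 48) - 32 ≡ 41. → (48, 41)
4G: (48, 41) + (40, 6). λ = (6 - 41)/(40 - 48) ≡ 44/71 mod 79. 71⁻¹ ≡ 69 (mod 79), so λ ≡ 34.
  x = λ² - 48 - 40 = 1156 - 88 ≡ 41; y = λ·(48 - 41) - 41 ≡ 39. → (41, 39)
5G: (41, 39) + (40, 6). λ = (6 - 39)/(40 - 41) ≡ 46/78 mod 79. 78⁻¹ ≡ 78 (mod 79), so λ ≡ 33.
  x = λ² - 41 - 40 = 1089 - 81 ≡ 60; y = λ·(41 - 60) - 39 ≡ 45. → (60, 45)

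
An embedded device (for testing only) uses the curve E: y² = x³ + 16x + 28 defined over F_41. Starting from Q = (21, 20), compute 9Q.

Repeated addition: build up to 9Q.
2Q: tangent at (21, 20): λ = (3·21² + 16)/(2·20) ≡ 27/40. 40⁻¹ ≡ 40 (mod 41), so λ ≡ 27·40 ≡ 14.
  x = λ² - 21 - 21 = 196 - 42 ≡ 31; y = λ·(21 - 31) - 20 ≡ 4. → (31, 4)
3Q: (31, 4) + (21, 20). λ = (20 - 4)/(21 - 31) ≡ 16/31 mod 41. 31⁻¹ ≡ 4 (mod 41), so λ ≡ 23.
  x = λ² - 31 - 21 = 529 - 52 ≡ 26; y = λ·(31 - 26) - 4 ≡ 29. → (26, 29)
4Q: (26, 29) + (21, 20). λ = (20 - 29)/(21 - 26) ≡ 32/36 mod 41. 36⁻¹ ≡ 8 (mod 41), so λ ≡ 10.
  x = λ² - 26 - 21 = 100 - 47 ≡ 12; y = λ·(26 - 12) - 29 ≡ 29. → (12, 29)
5Q: (12, 29) + (21, 20). λ = (20 - 29)/(21 - 12) ≡ 32/9 mod 41. 9⁻¹ ≡ 32 (mod 41), so λ ≡ 40.
  x = λ² - 12 - 21 = 1600 - 33 ≡ 9; y = λ·(12 - 9) - 29 ≡ 9. → (9, 9)
6Q: (9, 9) + (21, 20). λ = (20 - 9)/(21 - 9) ≡ 11/12 mod 41. 12⁻¹ ≡ 24 (mod 41) since 12·24 = 288 ≡ 1, so λ ≡ 18.
  x = λ² - 9 - 21 = 324 - 30 ≡ 7; y = λ·(9 - 7) - 9 ≡ 27. → (7, 27)
7Q: (7, 27) + (21, 20). λ = (20 - 27)/(21 - 7) ≡ 34/14 mod 41. 14⁻¹ ≡ 3 (mod 41), so λ ≡ 20.
  x = λ² - 7 - 21 = 400 - 28 ≡ 3; y = λ·(7 - 3) - 27 ≡ 12. → (3, 12)
8Q: (3, 12) + (21, 20). λ = (20 - 12)/(21 - 3) ≡ 8/18 mod 41. 18⁻¹ ≡ 16 (mod 41), so λ ≡ 5.
  x = λ² - 3 - 21 = 25 - 24 ≡ 1; y = λ·(3 - 1) - 12 ≡ 39. → (1, 39)
9Q: (1, 39) + (21, 20). λ = (20 - 39)/(21 - 1) ≡ 22/20 mod 41. 20⁻¹ ≡ 39 (mod 41), so λ ≡ 38.
  x = λ² - 1 - 21 = 1444 - 22 ≡ 28; y = λ·(1 - 28) - 39 ≡ 1. → (28, 1)

(28, 1)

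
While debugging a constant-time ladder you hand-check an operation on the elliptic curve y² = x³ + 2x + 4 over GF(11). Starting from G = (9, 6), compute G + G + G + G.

Double-and-add on 4 = (100)₂. Start with G = (9, 6) for the leading 1-bit.
double: tangent at (9, 6): λ = (3·9² + 2)/(2·6) ≡ 3/1. 1⁻¹ ≡ 1 (mod 11), so λ ≡ 3·1 ≡ 3.
  x = λ² - 9 - 9 = 9 - 18 ≡ 2; y = λ·(9 - 2) - 6 ≡ 4. → (2, 4)
double: tangent at (2, 4): λ = (3·2² + 2)/(2·4) ≡ 3/8. 8⁻¹ ≡ 7 (mod 11), so λ ≡ 3·7 ≡ 10.
  x = λ² - 2 - 2 = 100 - 4 ≡ 8; y = λ·(2 - 8) - 4 ≡ 2. → (8, 2)

(8, 2)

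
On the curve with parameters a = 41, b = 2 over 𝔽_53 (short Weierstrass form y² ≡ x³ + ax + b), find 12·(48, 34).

Write Q = (48, 34).
Repeated addition: build up to 12Q.
2Q: tangent at (48, 34): λ = (3·48² + 41)/(2·34) ≡ 10/15. 15⁻¹ ≡ 46 (mod 53), so λ ≡ 10·46 ≡ 36.
  x = λ² - 48 - 48 = 1296 - 96 ≡ 34; y = λ·(48 - 34) - 34 ≡ 46. → (34, 46)
3Q: (34, 46) + (48, 34). λ = (34 - 46)/(48 - 34) ≡ 41/14 mod 53. 14⁻¹ ≡ 19 (mod 53) since 14·19 = 266 ≡ 1, so λ ≡ 37.
  x = λ² - 34 - 48 = 1369 - 82 ≡ 15; y = λ·(34 - 15) - 46 ≡ 21. → (15, 21)
4Q: (15, 21) + (48, 34). λ = (34 - 21)/(48 - 15) ≡ 13/33 mod 53. 33⁻¹ ≡ 45 (mod 53), so λ ≡ 2.
  x = λ² - 15 - 48 = 4 - 63 ≡ 47; y = λ·(15 - 47) - 21 ≡ 21. → (47, 21)
5Q: (47, 21) + (48, 34). λ = (34 - 21)/(48 - 47) ≡ 13/1 mod 53. 1⁻¹ ≡ 1 (mod 53), so λ ≡ 13.
  x = λ² - 47 - 48 = 169 - 95 ≡ 21; y = λ·(47 - 21) - 21 ≡ 52. → (21, 52)
6Q: (21, 52) + (48, 34). λ = (34 - 52)/(48 - 21) ≡ 35/27 mod 53. 27⁻¹ ≡ 2 (mod 53), so λ ≡ 17.
  x = λ² - 21 - 48 = 289 - 69 ≡ 8; y = λ·(21 - 8) - 52 ≡ 10. → (8, 10)
7Q: (8, 10) + (48, 34). λ = (34 - 10)/(48 - 8) ≡ 24/40 mod 53. 40⁻¹ ≡ 4 (mod 53), so λ ≡ 43.
  x = λ² - 8 - 48 = 1849 - 56 ≡ 44; y = λ·(8 - 44) - 10 ≡ 32. → (44, 32)
8Q: (44, 32) + (48, 34). λ = (34 - 32)/(48 - 44) ≡ 2/4 mod 53. 4⁻¹ ≡ 40 (mod 53) since 4·40 = 160 ≡ 1, so λ ≡ 27.
  x = λ² - 44 - 48 = 729 - 92 ≡ 1; y = λ·(44 - 1) - 32 ≡ 16. → (1, 16)
9Q: (1, 16) + (48, 34). λ = (34 - 16)/(48 - 1) ≡ 18/47 mod 53. 47⁻¹ ≡ 44 (mod 53) since 47·44 = 2068 ≡ 1, so λ ≡ 50.
  x = λ² - 1 - 48 = 2500 - 49 ≡ 13; y = λ·(1 - 13) - 16 ≡ 20. → (13, 20)
10Q: (13, 20) + (48, 34). λ = (34 - 20)/(48 - 13) ≡ 14/35 mod 53. 35⁻¹ ≡ 50 (mod 53) since 35·50 = 1750 ≡ 1, so λ ≡ 11.
  x = λ² - 13 - 48 = 121 - 61 ≡ 7; y = λ·(13 - 7) - 20 ≡ 46. → (7, 46)
11Q: (7, 46) + (48, 34). λ = (34 - 46)/(48 - 7) ≡ 41/41 mod 53. 41⁻¹ ≡ 22 (mod 53) since 41·22 = 902 ≡ 1, so λ ≡ 1.
  x = λ² - 7 - 48 = 1 - 55 ≡ 52; y = λ·(7 - 52) - 46 ≡ 15. → (52, 15)
12Q: (52, 15) + (48, 34). λ = (34 - 15)/(48 - 52) ≡ 19/49 mod 53. 49⁻¹ ≡ 13 (mod 53) since 49·13 = 637 ≡ 1, so λ ≡ 35.
  x = λ² - 52 - 48 = 1225 - 100 ≡ 12; y = λ·(52 - 12) - 15 ≡ 7. → (12, 7)

(12, 7)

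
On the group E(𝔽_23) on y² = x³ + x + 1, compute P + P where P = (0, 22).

(6, 4)

tangent at (0, 22): λ = (3·0² + 1)/(2·22) ≡ 1/21. 21⁻¹ ≡ 11 (mod 23), so λ ≡ 1·11 ≡ 11.
  x = λ² - 0 - 0 = 121 - 0 ≡ 6; y = λ·(0 - 6) - 22 ≡ 4. → (6, 4)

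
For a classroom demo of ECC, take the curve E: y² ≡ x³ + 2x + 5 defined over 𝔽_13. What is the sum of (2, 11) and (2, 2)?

O

The two points share x = 2 and their y-coordinates satisfy 11 + 2 ≡ 0 (mod 13), so they are inverses. Their sum is 𝒪.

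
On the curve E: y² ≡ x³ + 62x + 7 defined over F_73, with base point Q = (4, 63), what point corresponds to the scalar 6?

O

Double-and-add on 6 = (110)₂. Start with Q = (4, 63) for the leading 1-bit.
double: tangent at (4, 63): λ = (3·4² + 62)/(2·63) ≡ 37/53. 53⁻¹ ≡ 62 (mod 73), so λ ≡ 37·62 ≡ 31.
  x = λ² - 4 - 4 = 961 - 8 ≡ 4; y = λ·(4 - 4) - 63 ≡ 10. → (4, 10)
add Q: (4, 10) + (4, 63): same x and y₁ ≡ -y₂, so the sum is ∞.
double: ∞ + ∞ = ∞ (identity).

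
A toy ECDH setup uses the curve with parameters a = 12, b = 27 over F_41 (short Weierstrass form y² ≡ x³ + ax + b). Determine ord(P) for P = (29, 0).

2

2P: (29, 0) + (29, 0): same x and y₁ ≡ -y₂, so the sum is ∞.
2P = ∞, so the order is 2.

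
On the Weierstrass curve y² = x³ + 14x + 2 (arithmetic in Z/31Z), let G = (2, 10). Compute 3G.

(14, 20)

Repeated addition: build up to 3G.
2G: tangent at (2, 10): λ = (3·2² + 14)/(2·10) ≡ 26/20. 20⁻¹ ≡ 14 (mod 31), so λ ≡ 26·14 ≡ 23.
  x = λ² - 2 - 2 = 529 - 4 ≡ 29; y = λ·(2 - 29) - 10 ≡ 20. → (29, 20)
3G: (29, 20) + (2, 10). λ = (10 - 20)/(2 - 29) ≡ 21/4 mod 31. 4⁻¹ ≡ 8 (mod 31), so λ ≡ 13.
  x = λ² - 29 - 2 = 169 - 31 ≡ 14; y = λ·(29 - 14) - 20 ≡ 20. → (14, 20)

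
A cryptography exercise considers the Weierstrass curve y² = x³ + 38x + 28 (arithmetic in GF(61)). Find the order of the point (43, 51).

2P: tangent at (43, 51): λ = (3·43² + 38)/(2·51) ≡ 34/41. 41⁻¹ ≡ 3 (mod 61), so λ ≡ 34·3 ≡ 41.
  x = λ² - 43 - 43 = 1681 - 86 ≡ 9; y = λ·(43 - 9) - 51 ≡ 1. → (9, 1)
3P: (9, 1) + (43, 51). λ = (51 - 1)/(43 - 9) ≡ 50/34 mod 61. 34⁻¹ ≡ 9 (mod 61), so λ ≡ 23.
  x = λ² - 9 - 43 = 529 - 52 ≡ 50; y = λ·(9 - 50) - 1 ≡ 32. → (50, 32)
4P: (50, 32) + (43, 51). λ = (51 - 32)/(43 - 50) ≡ 19/54 mod 61. 54⁻¹ ≡ 26 (mod 61) since 54·26 = 1404 ≡ 1, so λ ≡ 6.
  x = λ² - 50 - 43 = 36 - 93 ≡ 4; y = λ·(50 - 4) - 32 ≡ 0. → (4, 0)
5P: (4, 0) + (43, 51). λ = (51 - 0)/(43 - 4) ≡ 51/39 mod 61. 39⁻¹ ≡ 36 (mod 61) since 39·36 = 1404 ≡ 1, so λ ≡ 6.
  x = λ² - 4 - 43 = 36 - 47 ≡ 50; y = λ·(4 - 50) - 0 ≡ 29. → (50, 29)
6P: (50, 29) + (43, 51). λ = (51 - 29)/(43 - 50) ≡ 22/54 mod 61. 54⁻¹ ≡ 26 (mod 61), so λ ≡ 23.
  x = λ² - 50 - 43 = 529 - 93 ≡ 9; y = λ·(50 - 9) - 29 ≡ 60. → (9, 60)
7P: (9, 60) + (43, 51). λ = (51 - 60)/(43 - 9) ≡ 52/34 mod 61. 34⁻¹ ≡ 9 (mod 61), so λ ≡ 41.
  x = λ² - 9 - 43 = 1681 - 52 ≡ 43; y = λ·(9 - 43) - 60 ≡ 10. → (43, 10)
8P: (43, 10) + (43, 51): same x and y₁ ≡ -y₂, so the sum is the point at infinity.
8P = the point at infinity, so the order is 8.

8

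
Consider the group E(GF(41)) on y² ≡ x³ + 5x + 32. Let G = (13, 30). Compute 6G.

(28, 36)

Repeated addition: build up to 6G.
2G: tangent at (13, 30): λ = (3·13² + 5)/(2·30) ≡ 20/19. 19⁻¹ ≡ 13 (mod 41), so λ ≡ 20·13 ≡ 14.
  x = λ² - 13 - 13 = 196 - 26 ≡ 6; y = λ·(13 - 6) - 30 ≡ 27. → (6, 27)
3G: (6, 27) + (13, 30). λ = (30 - 27)/(13 - 6) ≡ 3/7 mod 41. 7⁻¹ ≡ 6 (mod 41), so λ ≡ 18.
  x = λ² - 6 - 13 = 324 - 19 ≡ 18; y = λ·(6 - 18) - 27 ≡ 3. → (18, 3)
4G: (18, 3) + (13, 30). λ = (30 - 3)/(13 - 18) ≡ 27/36 mod 41. 36⁻¹ ≡ 8 (mod 41), so λ ≡ 11.
  x = λ² - 18 - 13 = 121 - 31 ≡ 8; y = λ·(18 - 8) - 3 ≡ 25. → (8, 25)
5G: (8, 25) + (13, 30). λ = (30 - 25)/(13 - 8) ≡ 5/5 mod 41. 5⁻¹ ≡ 33 (mod 41) since 5·33 = 165 ≡ 1, so λ ≡ 1.
  x = λ² - 8 - 13 = 1 - 21 ≡ 21; y = λ·(8 - 21) - 25 ≡ 3. → (21, 3)
6G: (21, 3) + (13, 30). λ = (30 - 3)/(13 - 21) ≡ 27/33 mod 41. 33⁻¹ ≡ 5 (mod 41), so λ ≡ 12.
  x = λ² - 21 - 13 = 144 - 34 ≡ 28; y = λ·(21 - 28) - 3 ≡ 36. → (28, 36)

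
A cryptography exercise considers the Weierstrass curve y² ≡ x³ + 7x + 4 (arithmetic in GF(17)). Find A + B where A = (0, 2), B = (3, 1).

(0, 2) + (3, 1). λ = (1 - 2)/(3 - 0) ≡ 16/3 mod 17. 3⁻¹ ≡ 6 (mod 17), so λ ≡ 11.
  x = λ² - 0 - 3 = 121 - 3 ≡ 16; y = λ·(0 - 16) - 2 ≡ 9. → (16, 9)

(16, 9)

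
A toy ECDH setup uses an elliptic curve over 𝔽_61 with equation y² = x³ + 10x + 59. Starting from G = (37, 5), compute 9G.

(7, 44)

Repeated addition: build up to 9G.
2G: tangent at (37, 5): λ = (3·37² + 10)/(2·5) ≡ 30/10. 10⁻¹ ≡ 55 (mod 61) since 10·55 = 550 ≡ 1, so λ ≡ 30·55 ≡ 3.
  x = λ² - 37 - 37 = 9 - 74 ≡ 57; y = λ·(37 - 57) - 5 ≡ 57. → (57, 57)
3G: (57, 57) + (37, 5). λ = (5 - 57)/(37 - 57) ≡ 9/41 mod 61. 41⁻¹ ≡ 3 (mod 61) since 41·3 = 123 ≡ 1, so λ ≡ 27.
  x = λ² - 57 - 37 = 729 - 94 ≡ 25; y = λ·(57 - 25) - 57 ≡ 14. → (25, 14)
4G: (25, 14) + (37, 5). λ = (5 - 14)/(37 - 25) ≡ 52/12 mod 61. 12⁻¹ ≡ 56 (mod 61), so λ ≡ 45.
  x = λ² - 25 - 37 = 2025 - 62 ≡ 11; y = λ·(25 - 11) - 14 ≡ 6. → (11, 6)
5G: (11, 6) + (37, 5). λ = (5 - 6)/(37 - 11) ≡ 60/26 mod 61. 26⁻¹ ≡ 54 (mod 61), so λ ≡ 7.
  x = λ² - 11 - 37 = 49 - 48 ≡ 1; y = λ·(11 - 1) - 6 ≡ 3. → (1, 3)
6G: (1, 3) + (37, 5). λ = (5 - 3)/(37 - 1) ≡ 2/36 mod 61. 36⁻¹ ≡ 39 (mod 61) since 36·39 = 1404 ≡ 1, so λ ≡ 17.
  x = λ² - 1 - 37 = 289 - 38 ≡ 7; y = λ·(1 - 7) - 3 ≡ 17. → (7, 17)
7G: (7, 17) + (37, 5). λ = (5 - 17)/(37 - 7) ≡ 49/30 mod 61. 30⁻¹ ≡ 59 (mod 61) since 30·59 = 1770 ≡ 1, so λ ≡ 24.
  x = λ² - 7 - 37 = 576 - 44 ≡ 44; y = λ·(7 - 44) - 17 ≡ 10. → (44, 10)
8G: (44, 10) + (37, 5). λ = (5 - 10)/(37 - 44) ≡ 56/54 mod 61. 54⁻¹ ≡ 26 (mod 61) since 54·26 = 1404 ≡ 1, so λ ≡ 53.
  x = λ² - 44 - 37 = 2809 - 81 ≡ 44; y = λ·(44 - 44) - 10 ≡ 51. → (44, 51)
9G: (44, 51) + (37, 5). λ = (5 - 51)/(37 - 44) ≡ 15/54 mod 61. 54⁻¹ ≡ 26 (mod 61) since 54·26 = 1404 ≡ 1, so λ ≡ 24.
  x = λ² - 44 - 37 = 576 - 81 ≡ 7; y = λ·(44 - 7) - 51 ≡ 44. → (7, 44)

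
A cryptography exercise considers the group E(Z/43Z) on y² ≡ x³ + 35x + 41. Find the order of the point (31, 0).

2P: (31, 0) + (31, 0): same x and y₁ ≡ -y₂, so the sum is the point at infinity.
2P = the point at infinity, so the order is 2.

2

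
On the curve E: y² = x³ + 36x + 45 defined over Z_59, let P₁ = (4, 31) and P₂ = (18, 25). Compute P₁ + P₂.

(4, 31) + (18, 25). λ = (25 - 31)/(18 - 4) ≡ 53/14 mod 59. 14⁻¹ ≡ 38 (mod 59), so λ ≡ 8.
  x = λ² - 4 - 18 = 64 - 22 ≡ 42; y = λ·(4 - 42) - 31 ≡ 19. → (42, 19)

(42, 19)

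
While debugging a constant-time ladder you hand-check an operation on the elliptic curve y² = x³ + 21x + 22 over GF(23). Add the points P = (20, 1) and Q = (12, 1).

(14, 22)

(20, 1) + (12, 1). λ = (1 - 1)/(12 - 20) ≡ 0/15 mod 23. 15⁻¹ ≡ 20 (mod 23) since 15·20 = 300 ≡ 1, so λ ≡ 0.
  x = λ² - 20 - 12 = 0 - 32 ≡ 14; y = λ·(20 - 14) - 1 ≡ 22. → (14, 22)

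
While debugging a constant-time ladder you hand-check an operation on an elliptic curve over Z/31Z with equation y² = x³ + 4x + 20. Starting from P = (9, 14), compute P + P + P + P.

(27, 8)

Double-and-add on 4 = (100)₂. Start with P = (9, 14) for the leading 1-bit.
double: tangent at (9, 14): λ = (3·9² + 4)/(2·14) ≡ 30/28. 28⁻¹ ≡ 10 (mod 31) since 28·10 = 280 ≡ 1, so λ ≡ 30·10 ≡ 21.
  x = λ² - 9 - 9 = 441 - 18 ≡ 20; y = λ·(9 - 20) - 14 ≡ 3. → (20, 3)
double: tangent at (20, 3): λ = (3·20² + 4)/(2·3) ≡ 26/6. 6⁻¹ ≡ 26 (mod 31), so λ ≡ 26·26 ≡ 25.
  x = λ² - 20 - 20 = 625 - 40 ≡ 27; y = λ·(20 - 27) - 3 ≡ 8. → (27, 8)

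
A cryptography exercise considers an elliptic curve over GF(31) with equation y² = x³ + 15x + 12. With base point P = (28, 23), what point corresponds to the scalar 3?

Repeated addition: build up to 3P.
2P: tangent at (28, 23): λ = (3·28² + 15)/(2·23) ≡ 11/15. 15⁻¹ ≡ 29 (mod 31) since 15·29 = 435 ≡ 1, so λ ≡ 11·29 ≡ 9.
  x = λ² - 28 - 28 = 81 - 56 ≡ 25; y = λ·(28 - 25) - 23 ≡ 4. → (25, 4)
3P: (25, 4) + (28, 23). λ = (23 - 4)/(28 - 25) ≡ 19/3 mod 31. 3⁻¹ ≡ 21 (mod 31) since 3·21 = 63 ≡ 1, so λ ≡ 27.
  x = λ² - 25 - 28 = 729 - 53 ≡ 25; y = λ·(25 - 25) - 4 ≡ 27. → (25, 27)

(25, 27)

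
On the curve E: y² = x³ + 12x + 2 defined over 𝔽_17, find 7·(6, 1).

Write Q = (6, 1).
Double-and-add on 7 = (111)₂. Start with Q = (6, 1) for the leading 1-bit.
double: tangent at (6, 1): λ = (3·6² + 12)/(2·1) ≡ 1/2. 2⁻¹ ≡ 9 (mod 17), so λ ≡ 1·9 ≡ 9.
  x = λ² - 6 - 6 = 81 - 12 ≡ 1; y = λ·(6 - 1) - 1 ≡ 10. → (1, 10)
add Q: (1, 10) + (6, 1). λ = (1 - 10)/(6 - 1) ≡ 8/5 mod 17. 5⁻¹ ≡ 7 (mod 17) since 5·7 = 35 ≡ 1, so λ ≡ 5.
  x = λ² - 1 - 6 = 25 - 7 ≡ 1; y = λ·(1 - 1) - 10 ≡ 7. → (1, 7)
double: tangent at (1, 7): λ = (3·1² + 12)/(2·7) ≡ 15/14. 14⁻¹ ≡ 11 (mod 17), so λ ≡ 15·11 ≡ 12.
  x = λ² - 1 - 1 = 144 - 2 ≡ 6; y = λ·(1 - 6) - 7 ≡ 1. → (6, 1)
add Q: tangent at (6, 1): λ = (3·6² + 12)/(2·1) ≡ 1/2. 2⁻¹ ≡ 9 (mod 17) since 2·9 = 18 ≡ 1, so λ ≡ 1·9 ≡ 9.
  x = λ² - 6 - 6 = 81 - 12 ≡ 1; y = λ·(6 - 1) - 1 ≡ 10. → (1, 10)

(1, 10)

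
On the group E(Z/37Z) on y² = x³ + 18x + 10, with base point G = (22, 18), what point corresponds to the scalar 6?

(34, 22)

Double-and-add on 6 = (110)₂. Start with G = (22, 18) for the leading 1-bit.
double: tangent at (22, 18): λ = (3·22² + 18)/(2·18) ≡ 27/36. 36⁻¹ ≡ 36 (mod 37), so λ ≡ 27·36 ≡ 10.
  x = λ² - 22 - 22 = 100 - 44 ≡ 19; y = λ·(22 - 19) - 18 ≡ 12. → (19, 12)
add G: (19, 12) + (22, 18). λ = (18 - 12)/(22 - 19) ≡ 6/3 mod 37. 3⁻¹ ≡ 25 (mod 37), so λ ≡ 2.
  x = λ² - 19 - 22 = 4 - 41 ≡ 0; y = λ·(19 - 0) - 12 ≡ 26. → (0, 26)
double: tangent at (0, 26): λ = (3·0² + 18)/(2·26) ≡ 18/15. 15⁻¹ ≡ 5 (mod 37) since 15·5 = 75 ≡ 1, so λ ≡ 18·5 ≡ 16.
  x = λ² - 0 - 0 = 256 - 0 ≡ 34; y = λ·(0 - 34) - 26 ≡ 22. → (34, 22)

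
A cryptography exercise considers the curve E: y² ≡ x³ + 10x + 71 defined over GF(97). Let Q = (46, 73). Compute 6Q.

Repeated addition: build up to 6Q.
2Q: tangent at (46, 73): λ = (3·46² + 10)/(2·73) ≡ 53/49. 49⁻¹ ≡ 2 (mod 97), so λ ≡ 53·2 ≡ 9.
  x = λ² - 46 - 46 = 81 - 92 ≡ 86; y = λ·(46 - 86) - 73 ≡ 52. → (86, 52)
3Q: (86, 52) + (46, 73). λ = (73 - 52)/(46 - 86) ≡ 21/57 mod 97. 57⁻¹ ≡ 80 (mod 97) since 57·80 = 4560 ≡ 1, so λ ≡ 31.
  x = λ² - 86 - 46 = 961 - 132 ≡ 53; y = λ·(86 - 53) - 52 ≡ 1. → (53, 1)
4Q: (53, 1) + (46, 73). λ = (73 - 1)/(46 - 53) ≡ 72/90 mod 97. 90⁻¹ ≡ 83 (mod 97), so λ ≡ 59.
  x = λ² - 53 - 46 = 3481 - 99 ≡ 84; y = λ·(53 - 84) - 1 ≡ 13. → (84, 13)
5Q: (84, 13) + (46, 73). λ = (73 - 13)/(46 - 84) ≡ 60/59 mod 97. 59⁻¹ ≡ 74 (mod 97), so λ ≡ 75.
  x = λ² - 84 - 46 = 5625 - 130 ≡ 63; y = λ·(84 - 63) - 13 ≡ 10. → (63, 10)
6Q: (63, 10) + (46, 73). λ = (73 - 10)/(46 - 63) ≡ 63/80 mod 97. 80⁻¹ ≡ 57 (mod 97) since 80·57 = 4560 ≡ 1, so λ ≡ 2.
  x = λ² - 63 - 46 = 4 - 109 ≡ 89; y = λ·(63 - 89) - 10 ≡ 35. → (89, 35)

(89, 35)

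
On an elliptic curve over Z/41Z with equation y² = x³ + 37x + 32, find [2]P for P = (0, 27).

(36, 3)

tangent at (0, 27): λ = (3·0² + 37)/(2·27) ≡ 37/13. 13⁻¹ ≡ 19 (mod 41), so λ ≡ 37·19 ≡ 6.
  x = λ² - 0 - 0 = 36 - 0 ≡ 36; y = λ·(0 - 36) - 27 ≡ 3. → (36, 3)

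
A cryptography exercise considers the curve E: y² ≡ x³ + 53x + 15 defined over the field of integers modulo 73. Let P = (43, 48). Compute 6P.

Repeated addition: build up to 6P.
2P: tangent at (43, 48): λ = (3·43² + 53)/(2·48) ≡ 52/23. 23⁻¹ ≡ 54 (mod 73) since 23·54 = 1242 ≡ 1, so λ ≡ 52·54 ≡ 34.
  x = λ² - 43 - 43 = 1156 - 86 ≡ 48; y = λ·(43 - 48) - 48 ≡ 1. → (48, 1)
3P: (48, 1) + (43, 48). λ = (48 - 1)/(43 - 48) ≡ 47/68 mod 73. 68⁻¹ ≡ 29 (mod 73), so λ ≡ 49.
  x = λ² - 48 - 43 = 2401 - 91 ≡ 47; y = λ·(48 - 47) - 1 ≡ 48. → (47, 48)
4P: (47, 48) + (43, 48). λ = (48 - 48)/(43 - 47) ≡ 0/69 mod 73. 69⁻¹ ≡ 18 (mod 73), so λ ≡ 0.
  x = λ² - 47 - 43 = 0 - 90 ≡ 56; y = λ·(47 - 56) - 48 ≡ 25. → (56, 25)
5P: (56, 25) + (43, 48). λ = (48 - 25)/(43 - 56) ≡ 23/60 mod 73. 60⁻¹ ≡ 28 (mod 73), so λ ≡ 60.
  x = λ² - 56 - 43 = 3600 - 99 ≡ 70; y = λ·(56 - 70) - 25 ≡ 11. → (70, 11)
6P: (70, 11) + (43, 48). λ = (48 - 11)/(43 - 70) ≡ 37/46 mod 73. 46⁻¹ ≡ 27 (mod 73) since 46·27 = 1242 ≡ 1, so λ ≡ 50.
  x = λ² - 70 - 43 = 2500 - 113 ≡ 51; y = λ·(70 - 51) - 11 ≡ 63. → (51, 63)

(51, 63)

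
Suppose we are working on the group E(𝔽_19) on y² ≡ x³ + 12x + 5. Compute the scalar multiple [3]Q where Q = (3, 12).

(10, 2)

Repeated addition: build up to 3Q.
2Q: tangent at (3, 12): λ = (3·3² + 12)/(2·12) ≡ 1/5. 5⁻¹ ≡ 4 (mod 19) since 5·4 = 20 ≡ 1, so λ ≡ 1·4 ≡ 4.
  x = λ² - 3 - 3 = 16 - 6 ≡ 10; y = λ·(3 - 10) - 12 ≡ 17. → (10, 17)
3Q: (10, 17) + (3, 12). λ = (12 - 17)/(3 - 10) ≡ 14/12 mod 19. 12⁻¹ ≡ 8 (mod 19) since 12·8 = 96 ≡ 1, so λ ≡ 17.
  x = λ² - 10 - 3 = 289 - 13 ≡ 10; y = λ·(10 - 10) - 17 ≡ 2. → (10, 2)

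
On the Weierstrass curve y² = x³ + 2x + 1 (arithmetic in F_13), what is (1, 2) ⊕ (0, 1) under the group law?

(1, 2) + (0, 1). λ = (1 - 2)/(0 - 1) ≡ 12/12 mod 13. 12⁻¹ ≡ 12 (mod 13), so λ ≡ 1.
  x = λ² - 1 - 0 = 1 - 1 ≡ 0; y = λ·(1 - 0) - 2 ≡ 12. → (0, 12)

(0, 12)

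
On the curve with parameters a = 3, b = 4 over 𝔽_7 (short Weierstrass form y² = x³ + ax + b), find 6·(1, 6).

Write P = (1, 6).
Repeated addition: build up to 6P.
2P: tangent at (1, 6): λ = (3·1² + 3)/(2·6) ≡ 6/5. 5⁻¹ ≡ 3 (mod 7), so λ ≡ 6·3 ≡ 4.
  x = λ² - 1 - 1 = 16 - 2 ≡ 0; y = λ·(1 - 0) - 6 ≡ 5. → (0, 5)
3P: (0, 5) + (1, 6). λ = (6 - 5)/(1 - 0) ≡ 1/1 mod 7. 1⁻¹ ≡ 1 (mod 7) since 1·1 = 1 ≡ 1, so λ ≡ 1.
  x = λ² - 0 - 1 = 1 - 1 ≡ 0; y = λ·(0 - 0) - 5 ≡ 2. → (0, 2)
4P: (0, 2) + (1, 6). λ = (6 - 2)/(1 - 0) ≡ 4/1 mod 7. 1⁻¹ ≡ 1 (mod 7), so λ ≡ 4.
  x = λ² - 0 - 1 = 16 - 1 ≡ 1; y = λ·(0 - 1) - 2 ≡ 1. → (1, 1)
5P: (1, 1) + (1, 6): same x and y₁ ≡ -y₂, so the sum is ∞.
6P: ∞ + (1, 6) = (1, 6) (identity).

(1, 6)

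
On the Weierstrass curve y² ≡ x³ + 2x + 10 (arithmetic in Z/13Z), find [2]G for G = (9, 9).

(4, 2)

tangent at (9, 9): λ = (3·9² + 2)/(2·9) ≡ 11/5. 5⁻¹ ≡ 8 (mod 13), so λ ≡ 11·8 ≡ 10.
  x = λ² - 9 - 9 = 100 - 18 ≡ 4; y = λ·(9 - 4) - 9 ≡ 2. → (4, 2)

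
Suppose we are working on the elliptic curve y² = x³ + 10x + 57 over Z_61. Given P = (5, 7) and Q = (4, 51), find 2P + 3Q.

First 2P:
Repeated addition: build up to 2P.
2P: tangent at (5, 7): λ = (3·5² + 10)/(2·7) ≡ 24/14. 14⁻¹ ≡ 48 (mod 61), so λ ≡ 24·48 ≡ 54.
  x = λ² - 5 - 5 = 2916 - 10 ≡ 39; y = λ·(5 - 39) - 7 ≡ 48. → (39, 48)
2P = (39, 48).
Next 3Q:
Repeated addition: build up to 3Q.
2Q: tangent at (4, 51): λ = (3·4² + 10)/(2·51) ≡ 58/41. 41⁻¹ ≡ 3 (mod 61) since 41·3 = 123 ≡ 1, so λ ≡ 58·3 ≡ 52.
  x = λ² - 4 - 4 = 2704 - 8 ≡ 12; y = λ·(4 - 12) - 51 ≡ 21. → (12, 21)
3Q: (12, 21) + (4, 51). λ = (51 - 21)/(4 - 12) ≡ 30/53 mod 61. 53⁻¹ ≡ 38 (mod 61), so λ ≡ 42.
  x = λ² - 12 - 4 = 1764 - 16 ≡ 40; y = λ·(12 - 40) - 21 ≡ 23. → (40, 23)
3Q = (40, 23).
Finally 2P + 3Q:
(39, 48) + (40, 23). λ = (23 - 48)/(40 - 39) ≡ 36/1 mod 61. 1⁻¹ ≡ 1 (mod 61), so λ ≡ 36.
  x = λ² - 39 - 40 = 1296 - 79 ≡ 58; y = λ·(39 - 58) - 48 ≡ 0. → (58, 0)

(58, 0)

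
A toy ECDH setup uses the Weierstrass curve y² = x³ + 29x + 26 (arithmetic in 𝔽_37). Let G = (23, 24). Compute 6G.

(12, 17)

Double-and-add on 6 = (110)₂. Start with G = (23, 24) for the leading 1-bit.
double: tangent at (23, 24): λ = (3·23² + 29)/(2·24) ≡ 25/11. 11⁻¹ ≡ 27 (mod 37) since 11·27 = 297 ≡ 1, so λ ≡ 25·27 ≡ 9.
  x = λ² - 23 - 23 = 81 - 46 ≡ 35; y = λ·(23 - 35) - 24 ≡ 16. → (35, 16)
add G: (35, 16) + (23, 24). λ = (24 - 16)/(23 - 35) ≡ 8/25 mod 37. 25⁻¹ ≡ 3 (mod 37), so λ ≡ 24.
  x = λ² - 35 - 23 = 576 - 58 ≡ 0; y = λ·(35 - 0) - 16 ≡ 10. → (0, 10)
double: tangent at (0, 10): λ = (3·0² + 29)/(2·10) ≡ 29/20. 20⁻¹ ≡ 13 (mod 37) since 20·13 = 260 ≡ 1, so λ ≡ 29·13 ≡ 7.
  x = λ² - 0 - 0 = 49 - 0 ≡ 12; y = λ·(0 - 12) - 10 ≡ 17. → (12, 17)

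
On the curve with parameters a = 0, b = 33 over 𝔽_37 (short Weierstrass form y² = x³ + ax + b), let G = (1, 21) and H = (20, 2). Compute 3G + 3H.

First 3G:
Repeated addition: build up to 3G.
2G: tangent at (1, 21): λ = (3·1² + 0)/(2·21) ≡ 3/5. 5⁻¹ ≡ 15 (mod 37), so λ ≡ 3·15 ≡ 8.
  x = λ² - 1 - 1 = 64 - 2 ≡ 25; y = λ·(1 - 25) - 21 ≡ 9. → (25, 9)
3G: (25, 9) + (1, 21). λ = (21 - 9)/(1 - 25) ≡ 12/13 mod 37. 13⁻¹ ≡ 20 (mod 37) since 13·20 = 260 ≡ 1, so λ ≡ 18.
  x = λ² - 25 - 1 = 324 - 26 ≡ 2; y = λ·(25 - 2) - 9 ≡ 35. → (2, 35)
3G = (2, 35).
Next 3H:
Repeated addition: build up to 3H.
2H: tangent at (20, 2): λ = (3·20² + 0)/(2·2) ≡ 16/4. 4⁻¹ ≡ 28 (mod 37), so λ ≡ 16·28 ≡ 4.
  x = λ² - 20 - 20 = 16 - 40 ≡ 13; y = λ·(20 - 13) - 2 ≡ 26. → (13, 26)
3H: (13, 26) + (20, 2). λ = (2 - 26)/(20 - 13) ≡ 13/7 mod 37. 7⁻¹ ≡ 16 (mod 37), so λ ≡ 23.
  x = λ² - 13 - 20 = 529 - 33 ≡ 15; y = λ·(13 - 15) - 26 ≡ 2. → (15, 2)
3H = (15, 2).
Finally 3G + 3H:
(2, 35) + (15, 2). λ = (2 - 35)/(15 - 2) ≡ 4/13 mod 37. 13⁻¹ ≡ 20 (mod 37), so λ ≡ 6.
  x = λ² - 2 - 15 = 36 - 17 ≡ 19; y = λ·(2 - 19) - 35 ≡ 11. → (19, 11)

(19, 11)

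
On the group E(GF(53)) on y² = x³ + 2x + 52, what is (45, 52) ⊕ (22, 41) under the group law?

(24, 41)

(45, 52) + (22, 41). λ = (41 - 52)/(22 - 45) ≡ 42/30 mod 53. 30⁻¹ ≡ 23 (mod 53), so λ ≡ 12.
  x = λ² - 45 - 22 = 144 - 67 ≡ 24; y = λ·(45 - 24) - 52 ≡ 41. → (24, 41)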